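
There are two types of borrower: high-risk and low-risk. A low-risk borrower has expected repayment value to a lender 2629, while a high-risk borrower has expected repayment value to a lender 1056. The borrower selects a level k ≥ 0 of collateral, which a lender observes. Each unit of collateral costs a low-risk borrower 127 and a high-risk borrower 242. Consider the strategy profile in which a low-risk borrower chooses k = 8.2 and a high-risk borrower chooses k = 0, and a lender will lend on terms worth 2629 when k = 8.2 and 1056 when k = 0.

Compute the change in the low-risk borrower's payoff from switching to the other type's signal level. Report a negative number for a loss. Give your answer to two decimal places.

-531.60

Playing k = 8.2 the low-risk borrower receives 2629 − 127 × 8.2 = 1587.6.
Deviating to k = 0 yields 1056 instead.
Gain from deviating: 1056 − 1587.6 = -531.60.
The gain is negative, so the low-risk type's incentive-compatibility constraint is satisfied.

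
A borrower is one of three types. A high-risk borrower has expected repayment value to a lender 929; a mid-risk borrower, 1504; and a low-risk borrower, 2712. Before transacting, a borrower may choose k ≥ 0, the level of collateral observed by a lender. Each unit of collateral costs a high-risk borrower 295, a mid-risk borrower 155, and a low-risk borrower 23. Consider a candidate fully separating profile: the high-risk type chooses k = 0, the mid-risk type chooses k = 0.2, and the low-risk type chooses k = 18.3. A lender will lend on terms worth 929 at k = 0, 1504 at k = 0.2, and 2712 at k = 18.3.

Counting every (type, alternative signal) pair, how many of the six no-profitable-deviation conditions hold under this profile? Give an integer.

Mid-risk (own payoff 1504 − 155×0.2 = 1473): to k=0 gives 929 → no gain ✓; to k=18.3 gives 2712 − 155×18.3 = -124.5 → no gain ✓.
High-risk (own payoff 929): to k=0.2 gives 1504 − 295×0.2 = 1445 → profitable ✗; to k=18.3 gives 2712 − 295×18.3 = -2686.5 → no gain ✓.
Low-risk (own payoff 2712 − 23×18.3 = 2291.1): to k=0 gives 929 → no gain ✓; to k=0.2 gives 1504 − 23×0.2 = 1499.4 → no gain ✓.
5 of the 6 constraints hold; not an equilibrium.

5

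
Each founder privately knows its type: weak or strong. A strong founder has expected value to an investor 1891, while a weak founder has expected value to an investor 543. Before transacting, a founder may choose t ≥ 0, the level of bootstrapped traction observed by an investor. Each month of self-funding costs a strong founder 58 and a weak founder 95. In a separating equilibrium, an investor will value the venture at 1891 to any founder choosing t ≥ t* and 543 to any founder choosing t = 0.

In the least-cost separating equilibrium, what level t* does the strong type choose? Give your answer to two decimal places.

A weak founder choosing t = 0 receives 543.
Imitating at t* instead would pay 1891 at cost 95·t*, netting 1891 − 95·t*.
Indifference: 543 = 1891 − 95·t*, so t* = (1891 − 543) / 95 ≈ 14.19.
This is the weak type's binding incentive-compatibility constraint; any t ≥ 14.19 sustains separation on that side.

14.19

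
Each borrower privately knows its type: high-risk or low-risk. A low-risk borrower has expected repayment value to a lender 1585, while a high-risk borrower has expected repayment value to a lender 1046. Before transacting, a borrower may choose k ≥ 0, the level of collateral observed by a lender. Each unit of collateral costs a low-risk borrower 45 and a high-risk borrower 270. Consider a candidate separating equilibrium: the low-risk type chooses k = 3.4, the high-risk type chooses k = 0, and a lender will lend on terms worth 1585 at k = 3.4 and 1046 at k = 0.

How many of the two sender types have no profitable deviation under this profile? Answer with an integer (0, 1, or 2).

2

High-risk type: stay at 0 → 1046; mimic → 1585 − 270 × 3.4 = 667. IC holds (1046 ≥ 667).
Low-risk type: signal → 1585 − 45 × 3.4 = 1432; deviate to 0 → 1046. IC holds (1432 ≥ 1046).
2 of 2 constraints hold, so this is a separating equilibrium.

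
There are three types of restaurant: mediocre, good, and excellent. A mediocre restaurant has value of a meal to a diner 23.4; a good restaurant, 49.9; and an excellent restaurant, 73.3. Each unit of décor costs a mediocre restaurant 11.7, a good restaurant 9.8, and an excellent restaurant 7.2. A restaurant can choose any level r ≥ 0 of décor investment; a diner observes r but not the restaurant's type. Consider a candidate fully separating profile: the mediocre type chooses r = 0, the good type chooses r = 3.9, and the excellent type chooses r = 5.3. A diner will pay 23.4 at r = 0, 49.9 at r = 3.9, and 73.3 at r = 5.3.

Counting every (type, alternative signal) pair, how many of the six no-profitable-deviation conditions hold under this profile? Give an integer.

4

Excellent (own payoff 73.3 − 7.2×5.3 = 35.14): to r=0 gives 23.4 → no gain ✓; to r=3.9 gives 49.9 − 7.2×3.9 = 21.82 → no gain ✓.
Mediocre (own payoff 23.4): to r=3.9 gives 49.9 − 11.7×3.9 = 4.27 → no gain ✓; to r=5.3 gives 73.3 − 11.7×5.3 = 11.29 → no gain ✓.
Good (own payoff 49.9 − 9.8×3.9 = 11.68): to r=0 gives 23.4 → profitable ✗; to r=5.3 gives 73.3 − 9.8×5.3 = 21.36 → profitable ✗.
4 of the 6 constraints hold; not an equilibrium.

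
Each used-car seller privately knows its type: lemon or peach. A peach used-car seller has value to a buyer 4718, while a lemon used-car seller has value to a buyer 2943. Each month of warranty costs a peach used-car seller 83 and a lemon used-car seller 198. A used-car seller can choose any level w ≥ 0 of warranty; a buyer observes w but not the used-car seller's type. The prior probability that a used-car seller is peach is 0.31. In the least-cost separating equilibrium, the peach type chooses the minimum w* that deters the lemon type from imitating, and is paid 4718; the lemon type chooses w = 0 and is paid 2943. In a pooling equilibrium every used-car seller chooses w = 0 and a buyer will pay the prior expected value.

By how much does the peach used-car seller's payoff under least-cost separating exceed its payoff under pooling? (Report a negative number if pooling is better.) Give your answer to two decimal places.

480.68

Least-cost separating signal: w* solves 2943 = 4718 − 198·w*, so w* = (4718 − 2943)/198 ≈ 8.9646.
Peach type's separating payoff: 4718 − 83 × w* = 4718 − 83 × (4718 − 2943)/198 = 4718 − 147325/198 ≈ 3973.9343.
Pooling payoff: 0.31 × 4718 + 0.69 × 2943 = 3493.25.
Difference: 3973.9343 − 3493.25 = 480.6843, i.e. 480.68 to two decimal places.
The peach type prefers to separate.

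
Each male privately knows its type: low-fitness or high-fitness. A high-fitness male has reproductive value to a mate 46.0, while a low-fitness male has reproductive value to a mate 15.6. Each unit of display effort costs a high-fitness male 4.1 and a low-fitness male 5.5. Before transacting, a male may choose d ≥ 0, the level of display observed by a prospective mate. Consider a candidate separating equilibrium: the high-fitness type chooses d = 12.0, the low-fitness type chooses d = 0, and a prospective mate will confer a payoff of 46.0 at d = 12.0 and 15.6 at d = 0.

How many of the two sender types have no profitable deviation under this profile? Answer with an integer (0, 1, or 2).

High-fitness type: signal → 46.0 − 4.1 × 12.0 = -3.2; deviate to 0 → 15.6. IC fails (-3.2 < 15.6).
Low-fitness type: stay at 0 → 15.6; mimic → 46.0 − 5.5 × 12.0 = -20. IC holds (15.6 ≥ -20).
1 of 2 constraints hold, so this profile is not an equilibrium.

1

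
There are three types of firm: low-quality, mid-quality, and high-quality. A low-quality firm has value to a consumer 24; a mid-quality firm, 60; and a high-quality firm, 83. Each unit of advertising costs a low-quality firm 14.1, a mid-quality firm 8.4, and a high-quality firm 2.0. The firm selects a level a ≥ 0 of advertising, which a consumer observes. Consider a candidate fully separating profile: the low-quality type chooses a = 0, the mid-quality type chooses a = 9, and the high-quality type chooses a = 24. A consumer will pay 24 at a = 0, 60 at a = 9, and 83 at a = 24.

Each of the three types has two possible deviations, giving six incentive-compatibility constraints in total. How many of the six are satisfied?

High-quality (own payoff 83 − 2.0×24 = 35): to a=0 gives 24 → no gain ✓; to a=9 gives 60 − 2.0×9 = 42 → profitable ✗.
Mid-quality (own payoff 60 − 8.4×9 = -15.6): to a=0 gives 24 → profitable ✗; to a=24 gives 83 − 8.4×24 = -118.6 → no gain ✓.
Low-quality (own payoff 24): to a=9 gives 60 − 14.1×9 = -66.9 → no gain ✓; to a=24 gives 83 − 14.1×24 = -255.4 → no gain ✓.
4 of the 6 constraints hold; not an equilibrium.

4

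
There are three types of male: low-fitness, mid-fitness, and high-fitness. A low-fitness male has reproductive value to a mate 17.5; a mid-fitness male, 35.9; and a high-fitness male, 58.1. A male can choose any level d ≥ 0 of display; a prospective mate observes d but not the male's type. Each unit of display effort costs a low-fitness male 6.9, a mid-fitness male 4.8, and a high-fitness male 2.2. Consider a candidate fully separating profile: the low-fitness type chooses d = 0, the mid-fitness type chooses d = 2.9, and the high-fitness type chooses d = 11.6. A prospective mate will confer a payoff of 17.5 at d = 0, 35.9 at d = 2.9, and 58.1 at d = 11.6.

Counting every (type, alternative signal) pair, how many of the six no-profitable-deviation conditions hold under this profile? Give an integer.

Low-fitness (own payoff 17.5): to d=2.9 gives 35.9 − 6.9×2.9 = 15.89 → no gain ✓; to d=11.6 gives 58.1 − 6.9×11.6 = -21.94 → no gain ✓.
High-fitness (own payoff 58.1 − 2.2×11.6 = 32.58): to d=0 gives 17.5 → no gain ✓; to d=2.9 gives 35.9 − 2.2×2.9 = 29.52 → no gain ✓.
Mid-fitness (own payoff 35.9 − 4.8×2.9 = 21.98): to d=0 gives 17.5 → no gain ✓; to d=11.6 gives 58.1 − 4.8×11.6 = 2.42 → no gain ✓.
6 of the 6 constraints hold; this profile is a separating equilibrium.

6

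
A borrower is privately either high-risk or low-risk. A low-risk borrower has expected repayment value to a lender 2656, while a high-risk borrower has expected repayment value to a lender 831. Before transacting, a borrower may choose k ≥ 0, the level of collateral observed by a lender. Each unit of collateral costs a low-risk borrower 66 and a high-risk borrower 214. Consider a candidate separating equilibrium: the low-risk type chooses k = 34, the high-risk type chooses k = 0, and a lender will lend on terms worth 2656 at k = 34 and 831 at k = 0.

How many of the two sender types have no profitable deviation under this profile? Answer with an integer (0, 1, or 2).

High-risk type: stay at 0 → 831; mimic → 2656 − 214 × 34 = -4620. IC holds (831 ≥ -4620).
Low-risk type: signal → 2656 − 66 × 34 = 412; deviate to 0 → 831. IC fails (412 < 831).
1 of 2 constraints hold, so this profile is not an equilibrium.

1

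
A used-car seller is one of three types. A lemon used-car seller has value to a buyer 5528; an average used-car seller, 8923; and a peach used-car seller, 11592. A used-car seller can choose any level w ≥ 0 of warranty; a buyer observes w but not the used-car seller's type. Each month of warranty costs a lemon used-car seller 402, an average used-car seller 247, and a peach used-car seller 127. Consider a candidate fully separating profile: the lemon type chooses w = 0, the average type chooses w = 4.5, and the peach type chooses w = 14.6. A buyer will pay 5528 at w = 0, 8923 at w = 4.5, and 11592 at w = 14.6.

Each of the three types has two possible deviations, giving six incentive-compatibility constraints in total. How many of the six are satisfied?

Peach (own payoff 11592 − 127×14.6 = 9737.8): to w=0 gives 5528 → no gain ✓; to w=4.5 gives 8923 − 127×4.5 = 8351.5 → no gain ✓.
Average (own payoff 8923 − 247×4.5 = 7811.5): to w=0 gives 5528 → no gain ✓; to w=14.6 gives 11592 − 247×14.6 = 7985.8 → profitable ✗.
Lemon (own payoff 5528): to w=4.5 gives 8923 − 402×4.5 = 7114 → profitable ✗; to w=14.6 gives 11592 − 402×14.6 = 5722.8 → profitable ✗.
3 of the 6 constraints hold; not an equilibrium.

3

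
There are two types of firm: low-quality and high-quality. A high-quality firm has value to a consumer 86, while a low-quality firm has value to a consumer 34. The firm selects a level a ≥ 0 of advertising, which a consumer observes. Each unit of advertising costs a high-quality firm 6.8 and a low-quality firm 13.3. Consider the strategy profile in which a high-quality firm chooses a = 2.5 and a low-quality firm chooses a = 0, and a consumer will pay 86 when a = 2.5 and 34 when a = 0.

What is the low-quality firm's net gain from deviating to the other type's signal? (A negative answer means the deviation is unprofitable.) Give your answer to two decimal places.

Playing a = 0 the low-quality firm receives 34.
Deviating to a = 2.5 brings payment 86 at cost 13.3 × 2.5 = 33.25, netting 52.75.
Gain from deviating: 52.75 − 34 = 18.75.
The gain is positive, so the low-quality type's incentive-compatibility constraint is violated — this profile is not a separating equilibrium.

18.75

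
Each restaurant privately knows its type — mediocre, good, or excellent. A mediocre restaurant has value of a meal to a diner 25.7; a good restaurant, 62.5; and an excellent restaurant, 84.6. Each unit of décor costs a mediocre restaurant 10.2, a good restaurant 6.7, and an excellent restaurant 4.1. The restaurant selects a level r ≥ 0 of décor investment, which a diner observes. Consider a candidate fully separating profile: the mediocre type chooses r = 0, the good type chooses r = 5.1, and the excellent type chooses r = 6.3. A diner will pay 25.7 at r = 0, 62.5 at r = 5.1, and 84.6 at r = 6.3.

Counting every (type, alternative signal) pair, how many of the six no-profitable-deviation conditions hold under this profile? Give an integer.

Mediocre (own payoff 25.7): to r=5.1 gives 62.5 − 10.2×5.1 = 10.48 → no gain ✓; to r=6.3 gives 84.6 − 10.2×6.3 = 20.34 → no gain ✓.
Good (own payoff 62.5 − 6.7×5.1 = 28.33): to r=0 gives 25.7 → no gain ✓; to r=6.3 gives 84.6 − 6.7×6.3 = 42.39 → profitable ✗.
Excellent (own payoff 84.6 − 4.1×6.3 = 58.77): to r=0 gives 25.7 → no gain ✓; to r=5.1 gives 62.5 − 4.1×5.1 = 41.59 → no gain ✓.
5 of the 6 constraints hold; not an equilibrium.

5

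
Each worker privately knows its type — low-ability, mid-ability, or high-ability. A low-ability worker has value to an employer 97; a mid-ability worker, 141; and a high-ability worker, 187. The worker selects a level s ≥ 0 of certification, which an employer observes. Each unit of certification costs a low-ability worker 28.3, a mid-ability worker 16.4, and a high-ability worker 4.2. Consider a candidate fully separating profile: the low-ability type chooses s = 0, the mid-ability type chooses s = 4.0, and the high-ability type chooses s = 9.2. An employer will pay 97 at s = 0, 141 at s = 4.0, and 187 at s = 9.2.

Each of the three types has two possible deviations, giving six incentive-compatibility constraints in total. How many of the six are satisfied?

Low-ability (own payoff 97): to s=4.0 gives 141 − 28.3×4.0 = 27.8 → no gain ✓; to s=9.2 gives 187 − 28.3×9.2 = -73.36 → no gain ✓.
High-ability (own payoff 187 − 4.2×9.2 = 148.36): to s=0 gives 97 → no gain ✓; to s=4.0 gives 141 − 4.2×4.0 = 124.2 → no gain ✓.
Mid-ability (own payoff 141 − 16.4×4.0 = 75.4): to s=0 gives 97 → profitable ✗; to s=9.2 gives 187 − 16.4×9.2 = 36.12 → no gain ✓.
5 of the 6 constraints hold; not an equilibrium.

5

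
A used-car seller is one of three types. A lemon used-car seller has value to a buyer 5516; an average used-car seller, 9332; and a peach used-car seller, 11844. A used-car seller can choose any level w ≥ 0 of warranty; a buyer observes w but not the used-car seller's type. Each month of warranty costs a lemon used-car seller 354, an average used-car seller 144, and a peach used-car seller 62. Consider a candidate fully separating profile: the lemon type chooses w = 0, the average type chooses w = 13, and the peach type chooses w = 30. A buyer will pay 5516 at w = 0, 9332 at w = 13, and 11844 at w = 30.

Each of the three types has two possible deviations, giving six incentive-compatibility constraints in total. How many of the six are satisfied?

Lemon (own payoff 5516): to w=13 gives 9332 − 354×13 = 4730 → no gain ✓; to w=30 gives 11844 − 354×30 = 1224 → no gain ✓.
Peach (own payoff 11844 − 62×30 = 9984): to w=0 gives 5516 → no gain ✓; to w=13 gives 9332 − 62×13 = 8526 → no gain ✓.
Average (own payoff 9332 − 144×13 = 7460): to w=0 gives 5516 → no gain ✓; to w=30 gives 11844 − 144×30 = 7524 → profitable ✗.
5 of the 6 constraints hold; not an equilibrium.

5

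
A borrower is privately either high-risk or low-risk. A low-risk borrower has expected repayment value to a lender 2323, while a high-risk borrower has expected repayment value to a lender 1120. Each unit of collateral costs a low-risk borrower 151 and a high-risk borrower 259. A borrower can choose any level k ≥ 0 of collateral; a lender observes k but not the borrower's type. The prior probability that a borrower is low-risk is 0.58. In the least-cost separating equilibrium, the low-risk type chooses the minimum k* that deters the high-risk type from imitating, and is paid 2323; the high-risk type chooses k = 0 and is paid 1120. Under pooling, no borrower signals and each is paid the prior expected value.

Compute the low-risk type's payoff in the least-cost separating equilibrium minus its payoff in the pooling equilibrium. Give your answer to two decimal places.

Least-cost separating signal: k* solves 1120 = 2323 − 259·k*, so k* = (2323 − 1120)/259 ≈ 4.6448.
Low-risk type's separating payoff: 2323 − 151 × k* = 2323 − 151 × (2323 − 1120)/259 = 2323 − 181653/259 ≈ 1621.6371.
Pooling payoff: 0.58 × 2323 + 0.42 × 1120 = 1817.74.
Difference: 1621.6371 − 1817.74 = -196.1029, i.e. -196.10 to two decimal places.
The low-risk type would prefer the pooling outcome.

-196.10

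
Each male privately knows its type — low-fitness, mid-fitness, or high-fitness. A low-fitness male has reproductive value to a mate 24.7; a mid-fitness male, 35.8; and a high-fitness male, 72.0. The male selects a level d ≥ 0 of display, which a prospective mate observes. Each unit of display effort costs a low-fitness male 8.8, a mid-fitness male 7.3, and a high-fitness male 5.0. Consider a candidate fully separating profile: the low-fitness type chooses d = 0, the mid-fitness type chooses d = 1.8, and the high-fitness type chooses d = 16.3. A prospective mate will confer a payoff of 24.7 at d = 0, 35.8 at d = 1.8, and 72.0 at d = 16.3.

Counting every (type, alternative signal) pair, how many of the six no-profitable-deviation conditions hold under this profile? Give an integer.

High-fitness (own payoff 72.0 − 5.0×16.3 = -9.5): to d=0 gives 24.7 → profitable ✗; to d=1.8 gives 35.8 − 5.0×1.8 = 26.8 → profitable ✗.
Mid-fitness (own payoff 35.8 − 7.3×1.8 = 22.66): to d=0 gives 24.7 → profitable ✗; to d=16.3 gives 72.0 − 7.3×16.3 = -46.99 → no gain ✓.
Low-fitness (own payoff 24.7): to d=1.8 gives 35.8 − 8.8×1.8 = 19.96 → no gain ✓; to d=16.3 gives 72.0 − 8.8×16.3 = -71.44 → no gain ✓.
3 of the 6 constraints hold; not an equilibrium.

3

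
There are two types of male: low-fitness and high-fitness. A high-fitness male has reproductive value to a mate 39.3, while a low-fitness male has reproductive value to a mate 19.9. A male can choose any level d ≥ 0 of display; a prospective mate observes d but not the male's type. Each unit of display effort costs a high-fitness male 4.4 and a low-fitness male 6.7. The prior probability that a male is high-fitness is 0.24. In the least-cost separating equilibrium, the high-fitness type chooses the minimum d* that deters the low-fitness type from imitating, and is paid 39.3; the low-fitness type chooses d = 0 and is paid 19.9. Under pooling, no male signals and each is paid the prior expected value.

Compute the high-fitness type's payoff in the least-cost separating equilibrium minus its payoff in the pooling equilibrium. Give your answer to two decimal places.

Least-cost separating signal: d* solves 19.9 = 39.3 − 6.7·d*, so d* = (39.3 − 19.9)/6.7 ≈ 2.8955.
High-fitness type's separating payoff: 39.3 − 4.4 × d* = 39.3 − 4.4 × (39.3 − 19.9)/6.7 = 39.3 − 85.36/6.7 ≈ 26.5597.
Pooling payoff: 0.24 × 39.3 + 0.76 × 19.9 = 24.556.
Difference: 26.5597 − 24.556 = 2.0037, i.e. 2.00 to two decimal places.
The high-fitness type prefers to separate.

2.00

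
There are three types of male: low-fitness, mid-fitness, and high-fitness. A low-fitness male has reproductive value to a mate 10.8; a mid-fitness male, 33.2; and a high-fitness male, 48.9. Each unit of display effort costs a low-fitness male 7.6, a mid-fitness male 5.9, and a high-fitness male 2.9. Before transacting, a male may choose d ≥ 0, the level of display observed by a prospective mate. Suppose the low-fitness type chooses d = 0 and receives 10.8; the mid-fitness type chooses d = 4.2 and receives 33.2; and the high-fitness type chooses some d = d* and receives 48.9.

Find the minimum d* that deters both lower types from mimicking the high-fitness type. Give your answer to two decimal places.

Mid-fitness type (on-path payoff 33.2 − 5.9×4.2 = 8.42) won't mimic when 8.42 ≥ 48.9 − 5.9·d*, i.e. d* ≥ 6.86.
Low-fitness type (on-path payoff 10.8) won't mimic when 10.8 ≥ 48.9 − 7.6·d*, i.e. d* ≥ 5.01.
Both must hold, so d* = max(5.01, 6.86) = 6.86. The mid-fitness type's constraint binds.

6.86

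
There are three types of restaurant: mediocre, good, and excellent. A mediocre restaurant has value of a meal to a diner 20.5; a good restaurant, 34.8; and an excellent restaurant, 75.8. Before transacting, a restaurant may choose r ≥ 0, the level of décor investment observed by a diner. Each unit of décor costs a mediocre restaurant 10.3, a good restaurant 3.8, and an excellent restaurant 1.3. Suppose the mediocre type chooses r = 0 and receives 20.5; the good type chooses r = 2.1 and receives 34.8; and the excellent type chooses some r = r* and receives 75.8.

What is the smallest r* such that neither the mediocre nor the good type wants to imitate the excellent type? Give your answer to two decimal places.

12.89

Mediocre type (on-path payoff 20.5) won't mimic when 20.5 ≥ 75.8 − 10.3·r*, i.e. r* ≥ 5.37.
Good type (on-path payoff 34.8 − 3.8×2.1 = 26.82) won't mimic when 26.82 ≥ 75.8 − 3.8·r*, i.e. r* ≥ 12.89.
Both must hold, so r* = max(5.37, 12.89) = 12.89. The good type's constraint binds.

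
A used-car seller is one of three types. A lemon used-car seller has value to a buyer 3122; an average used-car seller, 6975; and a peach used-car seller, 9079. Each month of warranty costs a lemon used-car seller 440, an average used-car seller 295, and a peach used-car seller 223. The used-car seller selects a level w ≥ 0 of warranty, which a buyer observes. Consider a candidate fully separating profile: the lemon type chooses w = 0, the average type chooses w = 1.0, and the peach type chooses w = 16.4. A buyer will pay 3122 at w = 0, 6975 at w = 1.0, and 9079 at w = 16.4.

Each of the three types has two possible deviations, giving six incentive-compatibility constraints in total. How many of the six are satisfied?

Average (own payoff 6975 − 295×1.0 = 6680): to w=0 gives 3122 → no gain ✓; to w=16.4 gives 9079 − 295×16.4 = 4241 → no gain ✓.
Lemon (own payoff 3122): to w=1.0 gives 6975 − 440×1.0 = 6535 → profitable ✗; to w=16.4 gives 9079 − 440×16.4 = 1863 → no gain ✓.
Peach (own payoff 9079 − 223×16.4 = 5421.8): to w=0 gives 3122 → no gain ✓; to w=1.0 gives 6975 − 223×1.0 = 6752 → profitable ✗.
4 of the 6 constraints hold; not an equilibrium.

4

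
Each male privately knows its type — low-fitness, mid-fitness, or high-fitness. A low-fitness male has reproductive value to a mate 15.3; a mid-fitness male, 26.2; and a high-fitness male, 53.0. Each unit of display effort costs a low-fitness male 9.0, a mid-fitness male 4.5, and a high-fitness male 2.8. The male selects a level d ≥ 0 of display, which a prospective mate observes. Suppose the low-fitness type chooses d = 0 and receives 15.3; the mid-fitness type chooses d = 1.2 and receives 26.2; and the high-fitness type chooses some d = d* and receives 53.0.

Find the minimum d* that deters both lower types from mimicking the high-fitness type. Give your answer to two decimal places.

7.16

Low-fitness type (on-path payoff 15.3) won't mimic when 15.3 ≥ 53.0 − 9.0·d*, i.e. d* ≥ 4.19.
Mid-fitness type (on-path payoff 26.2 − 4.5×1.2 = 20.8) won't mimic when 20.8 ≥ 53.0 − 4.5·d*, i.e. d* ≥ 7.16.
Both must hold, so d* = max(4.19, 7.16) = 7.16. The mid-fitness type's constraint binds.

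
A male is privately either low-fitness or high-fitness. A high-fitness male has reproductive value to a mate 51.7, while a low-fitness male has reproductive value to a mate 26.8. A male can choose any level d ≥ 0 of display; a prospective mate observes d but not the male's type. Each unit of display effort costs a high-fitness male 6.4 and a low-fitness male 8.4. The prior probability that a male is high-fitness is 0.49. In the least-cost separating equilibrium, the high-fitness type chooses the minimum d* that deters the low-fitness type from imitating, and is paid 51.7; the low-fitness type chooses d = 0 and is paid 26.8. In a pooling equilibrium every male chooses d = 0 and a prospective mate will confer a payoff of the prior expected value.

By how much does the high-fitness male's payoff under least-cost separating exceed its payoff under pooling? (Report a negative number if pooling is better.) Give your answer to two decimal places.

Least-cost separating signal: d* solves 26.8 = 51.7 − 8.4·d*, so d* = (51.7 − 26.8)/8.4 ≈ 2.9643.
High-fitness type's separating payoff: 51.7 − 6.4 × d* = 51.7 − 6.4 × (51.7 − 26.8)/8.4 = 51.7 − 159.36/8.4 ≈ 32.7286.
Pooling payoff: 0.49 × 51.7 + 0.51 × 26.8 = 39.001.
Difference: 32.7286 − 39.001 = -6.2724, i.e. -6.27 to two decimal places.
The high-fitness type would prefer the pooling outcome.

-6.27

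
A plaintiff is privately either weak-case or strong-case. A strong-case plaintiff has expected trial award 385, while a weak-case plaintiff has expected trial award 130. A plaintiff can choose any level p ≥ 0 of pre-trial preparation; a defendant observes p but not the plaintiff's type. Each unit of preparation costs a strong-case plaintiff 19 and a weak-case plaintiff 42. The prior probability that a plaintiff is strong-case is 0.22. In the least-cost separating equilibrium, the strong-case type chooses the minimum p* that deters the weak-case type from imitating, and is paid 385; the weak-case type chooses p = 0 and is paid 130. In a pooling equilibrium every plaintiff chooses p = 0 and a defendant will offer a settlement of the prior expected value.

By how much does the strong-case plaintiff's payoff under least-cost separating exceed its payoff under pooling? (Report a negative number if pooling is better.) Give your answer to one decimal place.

83.5

Least-cost separating signal: p* solves 130 = 385 − 42·p*, so p* = (385 − 130)/42 ≈ 6.0714.
Strong-case type's separating payoff: 385 − 19 × p* = 385 − 19 × (385 − 130)/42 = 385 − 4845/42 ≈ 269.643.
Pooling payoff: 0.22 × 385 + 0.78 × 130 = 186.1.
Difference: 269.643 − 186.1 = 83.543, i.e. 83.5 to one decimal place.
The strong-case type prefers to separate.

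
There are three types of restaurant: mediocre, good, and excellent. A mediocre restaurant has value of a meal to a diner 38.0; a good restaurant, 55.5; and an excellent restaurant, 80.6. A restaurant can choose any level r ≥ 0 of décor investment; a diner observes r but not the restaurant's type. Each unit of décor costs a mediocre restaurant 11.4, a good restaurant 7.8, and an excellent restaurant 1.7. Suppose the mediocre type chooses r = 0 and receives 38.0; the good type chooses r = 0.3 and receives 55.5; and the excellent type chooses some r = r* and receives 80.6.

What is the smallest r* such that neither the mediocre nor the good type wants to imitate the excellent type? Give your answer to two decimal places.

3.74

Mediocre type (on-path payoff 38.0) won't mimic when 38.0 ≥ 80.6 − 11.4·r*, i.e. r* ≥ 3.74.
Good type (on-path payoff 55.5 − 7.8×0.3 = 53.16) won't mimic when 53.16 ≥ 80.6 − 7.8·r*, i.e. r* ≥ 3.52.
Both must hold, so r* = max(3.74, 3.52) = 3.74. The mediocre type's constraint binds.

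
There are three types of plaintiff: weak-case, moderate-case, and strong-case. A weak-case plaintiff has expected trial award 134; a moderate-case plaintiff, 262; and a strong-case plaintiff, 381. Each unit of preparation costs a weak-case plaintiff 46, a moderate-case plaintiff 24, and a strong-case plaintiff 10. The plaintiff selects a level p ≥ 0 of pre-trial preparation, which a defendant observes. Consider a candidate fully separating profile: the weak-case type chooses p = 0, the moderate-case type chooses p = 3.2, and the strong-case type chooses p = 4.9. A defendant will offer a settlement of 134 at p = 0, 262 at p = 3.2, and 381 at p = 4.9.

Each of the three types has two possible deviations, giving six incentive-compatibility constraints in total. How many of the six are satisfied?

4

Strong-case (own payoff 381 − 10×4.9 = 332): to p=0 gives 134 → no gain ✓; to p=3.2 gives 262 − 10×3.2 = 230 → no gain ✓.
Weak-case (own payoff 134): to p=3.2 gives 262 − 46×3.2 = 114.8 → no gain ✓; to p=4.9 gives 381 − 46×4.9 = 155.6 → profitable ✗.
Moderate-case (own payoff 262 − 24×3.2 = 185.2): to p=0 gives 134 → no gain ✓; to p=4.9 gives 381 − 24×4.9 = 263.4 → profitable ✗.
4 of the 6 constraints hold; not an equilibrium.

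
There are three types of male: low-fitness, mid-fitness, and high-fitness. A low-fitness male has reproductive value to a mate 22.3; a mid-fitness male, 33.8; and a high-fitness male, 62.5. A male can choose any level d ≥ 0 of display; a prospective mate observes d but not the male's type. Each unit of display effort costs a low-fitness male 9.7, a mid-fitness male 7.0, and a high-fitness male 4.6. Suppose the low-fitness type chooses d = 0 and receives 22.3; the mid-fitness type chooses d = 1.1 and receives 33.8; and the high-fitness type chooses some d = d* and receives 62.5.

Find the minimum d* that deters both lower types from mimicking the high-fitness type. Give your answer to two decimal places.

Low-fitness type (on-path payoff 22.3) won't mimic when 22.3 ≥ 62.5 − 9.7·d*, i.e. d* ≥ 4.14.
Mid-fitness type (on-path payoff 33.8 − 7.0×1.1 = 26.1) won't mimic when 26.1 ≥ 62.5 − 7.0·d*, i.e. d* ≥ 5.20.
Both must hold, so d* = max(4.14, 5.20) = 5.20. The mid-fitness type's constraint binds.

5.20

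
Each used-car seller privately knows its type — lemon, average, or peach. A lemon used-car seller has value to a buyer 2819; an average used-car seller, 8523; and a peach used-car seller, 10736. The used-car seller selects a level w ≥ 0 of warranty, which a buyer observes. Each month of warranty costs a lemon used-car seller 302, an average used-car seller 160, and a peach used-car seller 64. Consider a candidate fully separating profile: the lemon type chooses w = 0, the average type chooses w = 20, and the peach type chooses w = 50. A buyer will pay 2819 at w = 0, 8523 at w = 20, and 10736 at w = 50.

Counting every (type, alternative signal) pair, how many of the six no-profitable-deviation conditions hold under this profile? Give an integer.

Lemon (own payoff 2819): to w=20 gives 8523 − 302×20 = 2483 → no gain ✓; to w=50 gives 10736 − 302×50 = -4364 → no gain ✓.
Peach (own payoff 10736 − 64×50 = 7536): to w=0 gives 2819 → no gain ✓; to w=20 gives 8523 − 64×20 = 7243 → no gain ✓.
Average (own payoff 8523 − 160×20 = 5323): to w=0 gives 2819 → no gain ✓; to w=50 gives 10736 − 160×50 = 2736 → no gain ✓.
6 of the 6 constraints hold; this profile is a separating equilibrium.

6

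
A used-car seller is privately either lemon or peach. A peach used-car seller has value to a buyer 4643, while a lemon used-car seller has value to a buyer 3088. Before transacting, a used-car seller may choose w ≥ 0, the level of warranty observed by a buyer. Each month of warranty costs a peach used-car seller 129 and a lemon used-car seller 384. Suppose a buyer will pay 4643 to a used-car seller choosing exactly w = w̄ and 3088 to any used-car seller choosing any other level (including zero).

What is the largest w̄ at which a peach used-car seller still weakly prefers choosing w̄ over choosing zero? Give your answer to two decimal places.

12.05

Choosing w̄ yields the peach type 4643 − 129·w̄; choosing zero yields 3088.
The peach type is indifferent at 4643 − 129·w̄ = 3088, i.e. w̄ = (4643 − 3088) / 129 ≈ 12.05.
For any w̄ above 12.05 the peach type would rather pool at zero, so separation collapses.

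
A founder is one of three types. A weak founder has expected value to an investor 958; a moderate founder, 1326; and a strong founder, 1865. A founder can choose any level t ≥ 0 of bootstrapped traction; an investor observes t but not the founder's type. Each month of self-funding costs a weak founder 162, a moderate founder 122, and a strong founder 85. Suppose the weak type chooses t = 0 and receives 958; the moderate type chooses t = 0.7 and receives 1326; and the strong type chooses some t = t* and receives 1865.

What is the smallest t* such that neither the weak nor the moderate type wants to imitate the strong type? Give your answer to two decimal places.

Moderate type (on-path payoff 1326 − 122×0.7 = 1240.6) won't mimic when 1240.6 ≥ 1865 − 122·t*, i.e. t* ≥ 5.12.
Weak type (on-path payoff 958) won't mimic when 958 ≥ 1865 − 162·t*, i.e. t* ≥ 5.60.
Both must hold, so t* = max(5.60, 5.12) = 5.60. The weak type's constraint binds.

5.60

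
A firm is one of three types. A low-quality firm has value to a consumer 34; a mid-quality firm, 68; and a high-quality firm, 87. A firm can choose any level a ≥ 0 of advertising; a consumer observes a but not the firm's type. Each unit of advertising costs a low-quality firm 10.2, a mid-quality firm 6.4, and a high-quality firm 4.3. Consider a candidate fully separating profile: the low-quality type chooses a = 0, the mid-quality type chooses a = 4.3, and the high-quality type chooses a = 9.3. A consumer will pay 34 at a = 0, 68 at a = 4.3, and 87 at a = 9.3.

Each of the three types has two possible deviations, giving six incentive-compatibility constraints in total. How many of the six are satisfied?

Low-quality (own payoff 34): to a=4.3 gives 68 − 10.2×4.3 = 24.14 → no gain ✓; to a=9.3 gives 87 − 10.2×9.3 = -7.86 → no gain ✓.
Mid-quality (own payoff 68 − 6.4×4.3 = 40.48): to a=0 gives 34 → no gain ✓; to a=9.3 gives 87 − 6.4×9.3 = 27.48 → no gain ✓.
High-quality (own payoff 87 − 4.3×9.3 = 47.01): to a=0 gives 34 → no gain ✓; to a=4.3 gives 68 − 4.3×4.3 = 49.51 → profitable ✗.
5 of the 6 constraints hold; not an equilibrium.

5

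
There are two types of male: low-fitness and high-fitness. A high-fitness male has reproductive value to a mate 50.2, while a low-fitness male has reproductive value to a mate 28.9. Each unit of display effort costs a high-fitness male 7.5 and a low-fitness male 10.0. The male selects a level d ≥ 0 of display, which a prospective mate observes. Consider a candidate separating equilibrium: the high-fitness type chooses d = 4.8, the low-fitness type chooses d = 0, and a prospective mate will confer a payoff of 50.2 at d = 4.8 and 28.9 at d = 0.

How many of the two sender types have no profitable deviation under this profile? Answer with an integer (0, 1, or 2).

Low-fitness type: stay at 0 → 28.9; mimic → 50.2 − 10.0 × 4.8 = 2.2. IC holds (28.9 ≥ 2.2).
High-fitness type: signal → 50.2 − 7.5 × 4.8 = 14.2; deviate to 0 → 28.9. IC fails (14.2 < 28.9).
1 of 2 constraints hold, so this profile is not an equilibrium.

1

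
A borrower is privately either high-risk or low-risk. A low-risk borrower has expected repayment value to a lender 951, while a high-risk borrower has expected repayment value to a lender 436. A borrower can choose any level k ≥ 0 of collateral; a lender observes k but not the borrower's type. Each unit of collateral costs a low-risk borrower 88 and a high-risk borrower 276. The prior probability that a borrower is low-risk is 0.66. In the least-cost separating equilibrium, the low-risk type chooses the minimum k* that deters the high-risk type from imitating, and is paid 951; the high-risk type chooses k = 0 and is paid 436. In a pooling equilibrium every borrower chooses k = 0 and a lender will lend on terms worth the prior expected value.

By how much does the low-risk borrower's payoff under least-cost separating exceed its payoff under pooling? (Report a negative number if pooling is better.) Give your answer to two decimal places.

10.90

Least-cost separating signal: k* solves 436 = 951 − 276·k*, so k* = (951 − 436)/276 ≈ 1.8659.
Low-risk type's separating payoff: 951 − 88 × k* = 951 − 88 × (951 − 436)/276 = 951 − 45320/276 ≈ 786.7971.
Pooling payoff: 0.66 × 951 + 0.34 × 436 = 775.9.
Difference: 786.7971 − 775.9 = 10.8971, i.e. 10.90 to two decimal places.
The low-risk type prefers to separate.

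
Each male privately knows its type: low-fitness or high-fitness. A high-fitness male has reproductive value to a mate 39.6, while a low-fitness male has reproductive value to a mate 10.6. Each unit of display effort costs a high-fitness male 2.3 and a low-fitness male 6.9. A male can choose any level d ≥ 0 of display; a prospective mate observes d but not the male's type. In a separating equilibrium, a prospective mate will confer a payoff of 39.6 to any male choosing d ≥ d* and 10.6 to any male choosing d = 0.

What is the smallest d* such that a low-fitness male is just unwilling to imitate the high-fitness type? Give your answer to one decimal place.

A low-fitness male choosing d = 0 receives 10.6.
Imitating at d* instead would pay 39.6 at cost 6.9·d*, netting 39.6 − 6.9·d*.
Indifference: 10.6 = 39.6 − 6.9·d*, so d* = (39.6 − 10.6) / 6.9 ≈ 4.2.
At d* the low-fitness type's incentive constraint just binds; the high-fitness type strictly prefers d* since its per-unit cost is lower.

4.2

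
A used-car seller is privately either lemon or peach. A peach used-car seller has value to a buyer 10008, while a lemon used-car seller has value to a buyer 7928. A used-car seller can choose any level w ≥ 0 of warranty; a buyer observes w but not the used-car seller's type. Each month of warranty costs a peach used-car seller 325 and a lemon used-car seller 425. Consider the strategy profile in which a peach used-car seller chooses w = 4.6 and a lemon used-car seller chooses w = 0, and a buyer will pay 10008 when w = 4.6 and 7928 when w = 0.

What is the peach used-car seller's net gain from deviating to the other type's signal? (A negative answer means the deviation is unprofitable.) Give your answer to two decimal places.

-585.00

Playing w = 4.6 the peach used-car seller receives 10008 − 325 × 4.6 = 8513.
Deviating to w = 0 yields 7928 instead.
Gain from deviating: 7928 − 8513 = -585.00.
The gain is negative, so the peach type's incentive-compatibility constraint is satisfied.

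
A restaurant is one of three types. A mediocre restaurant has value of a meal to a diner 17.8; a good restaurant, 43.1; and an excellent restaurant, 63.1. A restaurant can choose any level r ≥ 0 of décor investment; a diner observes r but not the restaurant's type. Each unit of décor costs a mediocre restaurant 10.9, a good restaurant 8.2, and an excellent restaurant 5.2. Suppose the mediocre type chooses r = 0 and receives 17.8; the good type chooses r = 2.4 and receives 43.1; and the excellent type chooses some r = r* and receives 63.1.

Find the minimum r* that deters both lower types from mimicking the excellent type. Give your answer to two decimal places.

Good type (on-path payoff 43.1 − 8.2×2.4 = 23.42) won't mimic when 23.42 ≥ 63.1 − 8.2·r*, i.e. r* ≥ 4.84.
Mediocre type (on-path payoff 17.8) won't mimic when 17.8 ≥ 63.1 − 10.9·r*, i.e. r* ≥ 4.16.
Both must hold, so r* = max(4.16, 4.84) = 4.84. The good type's constraint binds.

4.84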